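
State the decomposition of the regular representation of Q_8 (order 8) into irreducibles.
Each irreducible V_i of dimension d_i appears with multiplicity d_i, i.e. rho_reg = (direct sum over all irreducibles V_i) d_i V_i. The irreducible dimensions for Q_8 are 1, 1, 1, 1, 2: 4 irreducibles of dimension 1, each with multiplicity 1; 1 irreducible of dimension 2, with multiplicity 2. Total dimension 4*1*1 + 1*2*2 = 8 = |G|.

Details: General theorem: in the regular representation of a finite group G, each irreducible appears with multiplicity equal to its dimension. Check: dim(rho_reg) = sum d_i^2 = 1 + 1 + 1 + 1 + 4 = 8 = |G|.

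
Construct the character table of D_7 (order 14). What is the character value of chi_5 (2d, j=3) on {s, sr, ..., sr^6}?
Conjugacy classes: {e} of size 1, {r^1, r^6} of size 2, {r^2, r^5} of size 2, {r^3, r^4} of size 2, {s, sr, ..., sr^6} of size 7.
Character table:
  irrep \ class              {e} (size 1)  {r^1, r^6} (size 2)  {r^2, r^5} (size 2)  {r^3, r^4} (size 2)  {s, sr, ..., sr^6} (size 7)
  chi_1 (triv)               1             1                    1                    1                    1                          
  chi_2 (sign: r->1, s->-1)  1             1                    1                    1                    -1                         
  chi_3 (2d, j=1)            2             2*cos(2*pi/7)        -2*cos(3*pi/7)       -2*cos(pi/7)         0                          
  chi_4 (2d, j=2)            2             -2*cos(3*pi/7)       -2*cos(pi/7)         2*cos(2*pi/7)        0                          
  chi_5 (2d, j=3)            2             -2*cos(pi/7)         2*cos(2*pi/7)        -2*cos(3*pi/7)       0                          

Spot check: chi_5 (2d, j=3) on {s, sr, ..., sr^6} = 0.

Details: D_7 has order 2*7 = 14 with 5 conjugacy classes, hence 5 irreducibles. Sum of squared dims 1 + 1 + 4 + 4 + 4 = 14 = |G|. Linear characters come from the abelianisation; the 2-dimensional irreps have character r^k -> 2*cos(2*pi*j*k/7), reflections -> 0.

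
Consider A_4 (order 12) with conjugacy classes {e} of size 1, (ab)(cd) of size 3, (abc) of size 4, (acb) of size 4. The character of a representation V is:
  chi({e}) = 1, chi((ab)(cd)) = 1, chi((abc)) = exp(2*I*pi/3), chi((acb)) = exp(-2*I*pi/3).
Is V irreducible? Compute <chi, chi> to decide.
Irreducible: <chi, chi> = 1.

Reasoning: <chi, chi> = (1/|G|) sum_C |C| * |chi(C)|^2 = (1/12)[1*|1|^2 + 3*|1|^2 + 4*|exp(2*I*pi/3)|^2 + 4*|exp(-2*I*pi/3)|^2]
  = (1/12)[(1) + (3) + (4) + (4)] = 12/12 = 1.
(Exp terms are combined using exp(i*s)*conj(exp(i*t)) = exp(i*(s-t)), and sums of them are collapsed using the identity that for every m > 1 the m distinct m-th roots of unity sum to 0, e.g. 1 + exp(2*I*pi/3) + exp(-2*I*pi/3) = 0.)
A character is irreducible iff <chi, chi> = 1, so this representation is irreducible.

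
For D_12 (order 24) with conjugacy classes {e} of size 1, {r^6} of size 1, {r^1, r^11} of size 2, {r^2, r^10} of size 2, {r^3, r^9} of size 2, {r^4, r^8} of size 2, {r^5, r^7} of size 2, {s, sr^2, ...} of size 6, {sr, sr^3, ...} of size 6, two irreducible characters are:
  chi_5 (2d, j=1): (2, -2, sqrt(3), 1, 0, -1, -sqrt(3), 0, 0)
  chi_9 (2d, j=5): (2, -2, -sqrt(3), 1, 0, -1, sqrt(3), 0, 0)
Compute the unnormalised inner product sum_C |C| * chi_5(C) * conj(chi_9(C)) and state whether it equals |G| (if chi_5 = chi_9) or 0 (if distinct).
Sum = 0; so <chi_5, chi_9> = 0 (distinct irreducibles are orthogonal).

Proof sketch: Compute term by term over conjugacy classes (|C| * chi_5(C) * conj(chi_9(C))):
  1*(2)*conj(2) + 1*(-2)*conj(-2) + 2*(sqrt(3))*conj(-sqrt(3)) + 2*(1)*conj(1) + 2*(0)*conj(0) + 2*(-1)*conj(-1) + 2*(-sqrt(3))*conj(sqrt(3)) + 6*(0)*conj(0) + 6*(0)*conj(0)
  = (4) + (4) + (-6) + (2) + (0) + (2) + (-6) + (0) + (0)
  = 0.
Dividing by |G| = 24 gives 0/24 = 0, matching the row-orthogonality relation <chi_5, chi_9> = [chi_5 = chi_9].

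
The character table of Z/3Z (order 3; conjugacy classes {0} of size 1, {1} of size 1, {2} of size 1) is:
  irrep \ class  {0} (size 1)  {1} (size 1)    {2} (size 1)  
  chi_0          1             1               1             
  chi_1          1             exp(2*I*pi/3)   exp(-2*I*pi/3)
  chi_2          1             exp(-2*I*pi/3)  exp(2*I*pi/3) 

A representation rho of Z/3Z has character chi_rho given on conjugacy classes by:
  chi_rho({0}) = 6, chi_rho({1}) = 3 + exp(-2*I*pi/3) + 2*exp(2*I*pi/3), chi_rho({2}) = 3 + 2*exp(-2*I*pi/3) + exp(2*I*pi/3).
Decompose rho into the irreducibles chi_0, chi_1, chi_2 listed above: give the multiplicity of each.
Multiplicities: chi_0: 3, chi_1: 2, chi_2: 1.

Working: Use <chi_rho, chi> = (1/|G|) sum_C |C| * chi_rho(C) * conj(chi(C)) with |G| = 3 for each irreducible chi in the table:
  <chi_rho, chi_0> = (1/3)[1*(6)*conj(1) + 1*(3 + exp(-2*I*pi/3) + 2*exp(2*I*pi/3))*conj(1) + 1*(3 + 2*exp(-2*I*pi/3) + exp(2*I*pi/3))*conj(1)]
      = (1/3)[(6) + (3 + exp(-2*I*pi/3) + 2*exp(2*I*pi/3)) + (3 + 2*exp(-2*I*pi/3) + exp(2*I*pi/3))] = 9/3 = 3
  <chi_rho, chi_1> = (1/3)[1*(6)*conj(1) + 1*(3 + exp(-2*I*pi/3) + 2*exp(2*I*pi/3))*conj(exp(2*I*pi/3)) + 1*(3 + 2*exp(-2*I*pi/3) + exp(2*I*pi/3))*conj(exp(-2*I*pi/3))]
      = (1/3)[(6) + (2 + 3*exp(-2*I*pi/3) + exp(2*I*pi/3)) + (2 + exp(-2*I*pi/3) + 3*exp(2*I*pi/3))] = 6/3 = 2
  <chi_rho, chi_2> = (1/3)[1*(6)*conj(1) + 1*(3 + exp(-2*I*pi/3) + 2*exp(2*I*pi/3))*conj(exp(-2*I*pi/3)) + 1*(3 + 2*exp(-2*I*pi/3) + exp(2*I*pi/3))*conj(exp(2*I*pi/3))]
      = (1/3)[(6) + (1 + 2*exp(-2*I*pi/3) + 3*exp(2*I*pi/3)) + (1 + 3*exp(-2*I*pi/3) + 2*exp(2*I*pi/3))] = 3/3 = 1
(Exp terms are combined using exp(i*s)*conj(exp(i*t)) = exp(i*(s-t)), and sums of them are collapsed using the identity that for every m > 1 the m distinct m-th roots of unity sum to 0, e.g. 1 + exp(2*I*pi/3) + exp(-2*I*pi/3) = 0.)
Dimension check: dim(rho) = sum (mult * dim) = 3*1 + 2*1 + 1*1 = 6 = chi_rho(e) = 6.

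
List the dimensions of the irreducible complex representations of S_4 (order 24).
Dimensions: 1, 1, 2, 3, 3

Argument: There are 5 irreducibles (= number of conjugacy classes). Their dimensions d_i satisfy sum d_i^2 = |G| = 24: 1 + 1 + 4 + 9 + 9 = 24.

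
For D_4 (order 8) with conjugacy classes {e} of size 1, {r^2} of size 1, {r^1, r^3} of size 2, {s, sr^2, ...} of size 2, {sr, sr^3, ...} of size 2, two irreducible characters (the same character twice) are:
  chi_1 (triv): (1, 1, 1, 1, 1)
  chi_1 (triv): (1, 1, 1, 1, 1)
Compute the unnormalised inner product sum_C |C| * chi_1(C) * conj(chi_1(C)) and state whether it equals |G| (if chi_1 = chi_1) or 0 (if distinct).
Sum = 8 = |G| = 8; so <chi_1, chi_1> = 1 (norm-1 confirms irreducibility).

Working: Compute term by term over conjugacy classes (|C| * chi_1(C) * conj(chi_1(C))):
  1*(1)*conj(1) + 1*(1)*conj(1) + 2*(1)*conj(1) + 2*(1)*conj(1) + 2*(1)*conj(1)
  = (1) + (1) + (2) + (2) + (2)
  = 8.
Dividing by |G| = 8 gives 8/8 = 1, matching the row-orthogonality relation <chi_1, chi_1> = [chi_1 = chi_1].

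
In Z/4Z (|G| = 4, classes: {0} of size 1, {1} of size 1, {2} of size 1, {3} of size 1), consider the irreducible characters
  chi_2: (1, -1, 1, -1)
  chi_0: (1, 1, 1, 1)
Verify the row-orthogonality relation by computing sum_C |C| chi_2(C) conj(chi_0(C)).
Sum = 0; so <chi_2, chi_0> = 0 (distinct irreducibles are orthogonal).

Derivation: Compute term by term over conjugacy classes (|C| * chi_2(C) * conj(chi_0(C))):
  1*(1)*conj(1) + 1*(-1)*conj(1) + 1*(1)*conj(1) + 1*(-1)*conj(1)
  = (1) + (-1) + (1) + (-1)
  = 0.
(Exp terms are combined using exp(i*s)*conj(exp(i*t)) = exp(i*(s-t)), and sums of them are collapsed using the identity that for every m > 1 the m distinct m-th roots of unity sum to 0, e.g. 1 + exp(2*I*pi/3) + exp(-2*I*pi/3) = 0.)
Dividing by |G| = 4 gives 0/4 = 0, matching the row-orthogonality relation <chi_2, chi_0> = [chi_2 = chi_0].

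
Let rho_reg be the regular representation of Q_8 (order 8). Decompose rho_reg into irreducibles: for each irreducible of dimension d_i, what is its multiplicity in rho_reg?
Each irreducible V_i of dimension d_i appears with multiplicity d_i, i.e. rho_reg = (direct sum over all irreducibles V_i) d_i V_i. The irreducible dimensions for Q_8 are 1, 1, 1, 1, 2: 4 irreducibles of dimension 1, each with multiplicity 1; 1 irreducible of dimension 2, with multiplicity 2. Total dimension 4*1*1 + 1*2*2 = 8 = |G|.

Derivation: General theorem: in the regular representation of a finite group G, each irreducible appears with multiplicity equal to its dimension. Check: dim(rho_reg) = sum d_i^2 = 1 + 1 + 1 + 1 + 4 = 8 = |G|.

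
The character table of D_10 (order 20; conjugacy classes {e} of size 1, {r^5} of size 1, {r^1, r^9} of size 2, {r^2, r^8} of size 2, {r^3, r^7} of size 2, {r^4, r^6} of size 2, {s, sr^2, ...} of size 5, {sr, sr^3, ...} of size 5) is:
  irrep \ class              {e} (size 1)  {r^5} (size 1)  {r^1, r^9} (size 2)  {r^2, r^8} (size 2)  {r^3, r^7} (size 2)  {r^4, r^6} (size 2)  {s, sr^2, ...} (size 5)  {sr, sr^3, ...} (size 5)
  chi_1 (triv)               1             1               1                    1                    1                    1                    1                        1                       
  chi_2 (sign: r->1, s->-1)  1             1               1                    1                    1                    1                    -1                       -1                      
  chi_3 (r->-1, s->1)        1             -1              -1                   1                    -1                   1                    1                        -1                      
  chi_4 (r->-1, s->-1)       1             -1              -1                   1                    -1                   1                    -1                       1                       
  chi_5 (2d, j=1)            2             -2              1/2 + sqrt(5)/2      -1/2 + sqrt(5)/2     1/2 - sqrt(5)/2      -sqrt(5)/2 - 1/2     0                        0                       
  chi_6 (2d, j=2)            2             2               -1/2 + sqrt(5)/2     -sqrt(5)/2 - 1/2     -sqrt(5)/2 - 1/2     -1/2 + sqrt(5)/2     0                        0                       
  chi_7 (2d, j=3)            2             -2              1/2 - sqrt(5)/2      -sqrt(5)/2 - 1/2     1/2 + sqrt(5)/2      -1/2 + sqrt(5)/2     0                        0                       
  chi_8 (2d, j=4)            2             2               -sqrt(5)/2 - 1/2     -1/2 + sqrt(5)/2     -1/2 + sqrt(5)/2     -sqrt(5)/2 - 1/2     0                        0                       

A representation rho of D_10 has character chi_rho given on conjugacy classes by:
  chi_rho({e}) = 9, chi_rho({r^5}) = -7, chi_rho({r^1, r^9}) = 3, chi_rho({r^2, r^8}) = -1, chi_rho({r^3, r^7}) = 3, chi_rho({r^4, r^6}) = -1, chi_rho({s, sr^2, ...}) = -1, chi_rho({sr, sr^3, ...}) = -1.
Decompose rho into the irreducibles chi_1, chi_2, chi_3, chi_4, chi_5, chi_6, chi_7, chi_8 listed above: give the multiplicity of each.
Multiplicities: chi_1: 0, chi_2: 1, chi_3: 0, chi_4: 0, chi_5: 2, chi_6: 0, chi_7: 2, chi_8: 0.

Explanation: Use <chi_rho, chi> = (1/|G|) sum_C |C| * chi_rho(C) * conj(chi(C)) with |G| = 20 for each irreducible chi in the table:
  <chi_rho, chi_1> = (1/20)[1*(9)*conj(1) + 1*(-7)*conj(1) + 2*(3)*conj(1) + 2*(-1)*conj(1) + 2*(3)*conj(1) + 2*(-1)*conj(1) + 5*(-1)*conj(1) + 5*(-1)*conj(1)]
      = (1/20)[(9) + (-7) + (6) + (-2) + (6) + (-2) + (-5) + (-5)] = 0/20 = 0
  <chi_rho, chi_2> = (1/20)[1*(9)*conj(1) + 1*(-7)*conj(1) + 2*(3)*conj(1) + 2*(-1)*conj(1) + 2*(3)*conj(1) + 2*(-1)*conj(1) + 5*(-1)*conj(-1) + 5*(-1)*conj(-1)]
      = (1/20)[(9) + (-7) + (6) + (-2) + (6) + (-2) + (5) + (5)] = 20/20 = 1
  <chi_rho, chi_3> = (1/20)[1*(9)*conj(1) + 1*(-7)*conj(-1) + 2*(3)*conj(-1) + 2*(-1)*conj(1) + 2*(3)*conj(-1) + 2*(-1)*conj(1) + 5*(-1)*conj(1) + 5*(-1)*conj(-1)]
      = (1/20)[(9) + (7) + (-6) + (-2) + (-6) + (-2) + (-5) + (5)] = 0/20 = 0
  <chi_rho, chi_4> = (1/20)[1*(9)*conj(1) + 1*(-7)*conj(-1) + 2*(3)*conj(-1) + 2*(-1)*conj(1) + 2*(3)*conj(-1) + 2*(-1)*conj(1) + 5*(-1)*conj(-1) + 5*(-1)*conj(1)]
      = (1/20)[(9) + (7) + (-6) + (-2) + (-6) + (-2) + (5) + (-5)] = 0/20 = 0
  <chi_rho, chi_5> = (1/20)[1*(9)*conj(2) + 1*(-7)*conj(-2) + 2*(3)*conj(1/2 + sqrt(5)/2) + 2*(-1)*conj(-1/2 + sqrt(5)/2) + 2*(3)*conj(1/2 - sqrt(5)/2) + 2*(-1)*conj(-sqrt(5)/2 - 1/2) + 5*(-1)*conj(0) + 5*(-1)*conj(0)]
      = (1/20)[(18) + (14) + (3 + 3*sqrt(5)) + (1 - sqrt(5)) + (3 - 3*sqrt(5)) + (1 + sqrt(5)) + (0) + (0)] = 40/20 = 2
  <chi_rho, chi_6> = (1/20)[1*(9)*conj(2) + 1*(-7)*conj(2) + 2*(3)*conj(-1/2 + sqrt(5)/2) + 2*(-1)*conj(-sqrt(5)/2 - 1/2) + 2*(3)*conj(-sqrt(5)/2 - 1/2) + 2*(-1)*conj(-1/2 + sqrt(5)/2) + 5*(-1)*conj(0) + 5*(-1)*conj(0)]
      = (1/20)[(18) + (-14) + (-3 + 3*sqrt(5)) + (1 + sqrt(5)) + (-3*sqrt(5) - 3) + (1 - sqrt(5)) + (0) + (0)] = 0/20 = 0
  <chi_rho, chi_7> = (1/20)[1*(9)*conj(2) + 1*(-7)*conj(-2) + 2*(3)*conj(1/2 - sqrt(5)/2) + 2*(-1)*conj(-sqrt(5)/2 - 1/2) + 2*(3)*conj(1/2 + sqrt(5)/2) + 2*(-1)*conj(-1/2 + sqrt(5)/2) + 5*(-1)*conj(0) + 5*(-1)*conj(0)]
      = (1/20)[(18) + (14) + (3 - 3*sqrt(5)) + (1 + sqrt(5)) + (3 + 3*sqrt(5)) + (1 - sqrt(5)) + (0) + (0)] = 40/20 = 2
  <chi_rho, chi_8> = (1/20)[1*(9)*conj(2) + 1*(-7)*conj(2) + 2*(3)*conj(-sqrt(5)/2 - 1/2) + 2*(-1)*conj(-1/2 + sqrt(5)/2) + 2*(3)*conj(-1/2 + sqrt(5)/2) + 2*(-1)*conj(-sqrt(5)/2 - 1/2) + 5*(-1)*conj(0) + 5*(-1)*conj(0)]
      = (1/20)[(18) + (-14) + (-3*sqrt(5) - 3) + (1 - sqrt(5)) + (-3 + 3*sqrt(5)) + (1 + sqrt(5)) + (0) + (0)] = 0/20 = 0
Dimension check: dim(rho) = sum (mult * dim) = 0*1 + 1*1 + 0*1 + 0*1 + 2*2 + 0*2 + 2*2 + 0*2 = 9 = chi_rho(e) = 9.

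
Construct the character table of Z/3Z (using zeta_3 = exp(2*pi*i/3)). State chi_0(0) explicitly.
Character table of Z/3Z (irreps indexed chi_0,...,chi_2 with chi_k(m) = zeta_3^(k*m), zeta_3 = exp(2*pi*i/3)):
  irrep \ class  {0} (size 1)  {1} (size 1)    {2} (size 1)  
  chi_0          1             1               1             
  chi_1          1             exp(2*I*pi/3)   exp(-2*I*pi/3)
  chi_2          1             exp(-2*I*pi/3)  exp(2*I*pi/3) 

Spot check: chi_0(0) = zeta_3^(0*0) = zeta_3^0 = 1.

Justification: Z/3Z is abelian, so all 3 irreducible complex representations are 1-dimensional. They are given by chi_k(m) = zeta_3^(k*m) for k = 0,...,2. Row orthogonality: sum_m chi_k(m) conj(chi_l(m)) = 3 * [k = l].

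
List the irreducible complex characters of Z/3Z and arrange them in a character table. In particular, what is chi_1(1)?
Character table of Z/3Z (irreps indexed chi_0,...,chi_2 with chi_k(m) = zeta_3^(k*m), zeta_3 = exp(2*pi*i/3)):
  irrep \ class  {0} (size 1)  {1} (size 1)    {2} (size 1)  
  chi_0          1             1               1             
  chi_1          1             exp(2*I*pi/3)   exp(-2*I*pi/3)
  chi_2          1             exp(-2*I*pi/3)  exp(2*I*pi/3) 

Spot check: chi_1(1) = zeta_3^(1*1) = zeta_3^1 = exp(2*I*pi/3).

Argument: Z/3Z is abelian, so all 3 irreducible complex representations are 1-dimensional. They are given by chi_k(m) = zeta_3^(k*m) for k = 0,...,2. Row orthogonality: sum_m chi_k(m) conj(chi_l(m)) = 3 * [k = l].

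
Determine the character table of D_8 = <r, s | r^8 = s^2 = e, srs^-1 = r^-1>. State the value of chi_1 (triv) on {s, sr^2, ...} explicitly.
Conjugacy classes: {e} of size 1, {r^4} of size 1, {r^1, r^7} of size 2, {r^2, r^6} of size 2, {r^3, r^5} of size 2, {s, sr^2, ...} of size 4, {sr, sr^3, ...} of size 4.
Character table:
  irrep \ class              {e} (size 1)  {r^4} (size 1)  {r^1, r^7} (size 2)  {r^2, r^6} (size 2)  {r^3, r^5} (size 2)  {s, sr^2, ...} (size 4)  {sr, sr^3, ...} (size 4)
  chi_1 (triv)               1             1               1                    1                    1                    1                        1                       
  chi_2 (sign: r->1, s->-1)  1             1               1                    1                    1                    -1                       -1                      
  chi_3 (r->-1, s->1)        1             1               -1                   1                    -1                   1                        -1                      
  chi_4 (r->-1, s->-1)       1             1               -1                   1                    -1                   -1                       1                       
  chi_5 (2d, j=1)            2             -2              sqrt(2)              0                    -sqrt(2)             0                        0                       
  chi_6 (2d, j=2)            2             2               0                    -2                   0                    0                        0                       
  chi_7 (2d, j=3)            2             -2              -sqrt(2)             0                    sqrt(2)              0                        0                       

Spot check: chi_1 (triv) on {s, sr^2, ...} = 1.

Solution. D_8 has order 2*8 = 16 with 7 conjugacy classes, hence 7 irreducibles. Sum of squared dims 1 + 1 + 1 + 1 + 4 + 4 + 4 = 16 = |G|. Linear characters come from the abelianisation; the 2-dimensional irreps have character r^k -> 2*cos(2*pi*j*k/8), reflections -> 0.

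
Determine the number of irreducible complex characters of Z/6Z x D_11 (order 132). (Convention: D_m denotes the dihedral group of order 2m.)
42

Justification: The number of irreducible complex representations of a finite group equals its number of conjugacy classes. For a direct product, #classes(G x H) = #classes(G) * #classes(H). Z/6Z has 6 classes (abelian), D_11 has 7 classes, so 6 * 7 = 42, so Z/6Z x D_11 (order 132) has exactly 42 irreducible complex representations.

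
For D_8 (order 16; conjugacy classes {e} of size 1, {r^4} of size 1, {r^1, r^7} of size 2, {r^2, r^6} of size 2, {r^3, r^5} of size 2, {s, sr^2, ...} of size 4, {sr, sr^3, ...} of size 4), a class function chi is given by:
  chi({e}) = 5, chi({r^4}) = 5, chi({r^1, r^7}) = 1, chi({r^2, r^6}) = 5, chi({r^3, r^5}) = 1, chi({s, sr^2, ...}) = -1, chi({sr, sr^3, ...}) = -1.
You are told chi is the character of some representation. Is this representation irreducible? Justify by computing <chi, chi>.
Not irreducible (reducible): <chi, chi> = 7 > 1.

Proof sketch: <chi, chi> = (1/|G|) sum_C |C| * |chi(C)|^2 = (1/16)[1*|5|^2 + 1*|5|^2 + 2*|1|^2 + 2*|5|^2 + 2*|1|^2 + 4*|-1|^2 + 4*|-1|^2]
  = (1/16)[(25) + (25) + (2) + (50) + (2) + (4) + (4)] = 112/16 = 7.
A character is irreducible iff <chi, chi> = 1, so this representation is reducible.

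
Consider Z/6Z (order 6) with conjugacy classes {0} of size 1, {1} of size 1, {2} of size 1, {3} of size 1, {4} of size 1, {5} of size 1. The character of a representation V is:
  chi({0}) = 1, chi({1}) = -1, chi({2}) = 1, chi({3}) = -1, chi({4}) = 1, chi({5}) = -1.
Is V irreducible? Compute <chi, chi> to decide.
Irreducible: <chi, chi> = 1.

Details: <chi, chi> = (1/|G|) sum_C |C| * |chi(C)|^2 = (1/6)[1*|1|^2 + 1*|-1|^2 + 1*|1|^2 + 1*|-1|^2 + 1*|1|^2 + 1*|-1|^2]
  = (1/6)[(1) + (1) + (1) + (1) + (1) + (1)] = 6/6 = 1.
(Exp terms are combined using exp(i*s)*conj(exp(i*t)) = exp(i*(s-t)), and sums of them are collapsed using the identity that for every m > 1 the m distinct m-th roots of unity sum to 0, e.g. 1 + exp(2*I*pi/3) + exp(-2*I*pi/3) = 0.)
A character is irreducible iff <chi, chi> = 1, so this representation is irreducible.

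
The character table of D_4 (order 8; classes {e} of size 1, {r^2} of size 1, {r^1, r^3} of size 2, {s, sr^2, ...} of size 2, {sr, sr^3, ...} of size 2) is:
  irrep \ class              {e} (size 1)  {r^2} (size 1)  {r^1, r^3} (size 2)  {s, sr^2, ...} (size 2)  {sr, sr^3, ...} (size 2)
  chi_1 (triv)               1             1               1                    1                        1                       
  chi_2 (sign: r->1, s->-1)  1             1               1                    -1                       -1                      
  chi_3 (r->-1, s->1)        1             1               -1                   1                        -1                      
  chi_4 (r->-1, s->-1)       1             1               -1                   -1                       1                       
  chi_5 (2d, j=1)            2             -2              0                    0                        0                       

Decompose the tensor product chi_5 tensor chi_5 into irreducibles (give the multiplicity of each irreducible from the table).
chi_5 tensor chi_5 = chi_1 + chi_2 + chi_3 + chi_4 (all other irreducibles have multiplicity 0).

Solution. The character of a tensor product is the pointwise product (chi_5 * chi_5)(C) = chi_5(C) * chi_5(C):
  {e}: (2)*(2), {r^2}: (-2)*(-2), {r^1, r^3}: (0)*(0), {s, sr^2, ...}: (0)*(0), {sr, sr^3, ...}: (0)*(0)
so (chi_5 * chi_5) takes values
  {e} -> 4, {r^2} -> 4, {r^1, r^3} -> 0, {s, sr^2, ...} -> 0, {sr, sr^3, ...} -> 0.
Now take the inner product of this character with each irreducible chi from the table, <chi_5*chi_5, chi> = (1/8) sum_C |C| (chi_5*chi_5)(C) conj(chi(C)):
  <chi_5*chi_5, chi_1> = (1/8)[1*(4)*conj(1) + 1*(4)*conj(1) + 2*(0)*conj(1) + 2*(0)*conj(1) + 2*(0)*conj(1)]
      = (1/8)[(4) + (4) + (0) + (0) + (0)] = 8/8 = 1
  <chi_5*chi_5, chi_2> = (1/8)[1*(4)*conj(1) + 1*(4)*conj(1) + 2*(0)*conj(1) + 2*(0)*conj(-1) + 2*(0)*conj(-1)]
      = (1/8)[(4) + (4) + (0) + (0) + (0)] = 8/8 = 1
  <chi_5*chi_5, chi_3> = (1/8)[1*(4)*conj(1) + 1*(4)*conj(1) + 2*(0)*conj(-1) + 2*(0)*conj(1) + 2*(0)*conj(-1)]
      = (1/8)[(4) + (4) + (0) + (0) + (0)] = 8/8 = 1
  <chi_5*chi_5, chi_4> = (1/8)[1*(4)*conj(1) + 1*(4)*conj(1) + 2*(0)*conj(-1) + 2*(0)*conj(-1) + 2*(0)*conj(1)]
      = (1/8)[(4) + (4) + (0) + (0) + (0)] = 8/8 = 1
  <chi_5*chi_5, chi_5> = (1/8)[1*(4)*conj(2) + 1*(4)*conj(-2) + 2*(0)*conj(0) + 2*(0)*conj(0) + 2*(0)*conj(0)]
      = (1/8)[(8) + (-8) + (0) + (0) + (0)] = 0/8 = 0
Hence the multiplicities are chi_1: 1, chi_2: 1, chi_3: 1, chi_4: 1. Dimension check: dim(chi_5)*dim(chi_5) = 2*2 = 4 and sum (mult * dim) = 1*1 + 1*1 + 1*1 + 1*1 = 4.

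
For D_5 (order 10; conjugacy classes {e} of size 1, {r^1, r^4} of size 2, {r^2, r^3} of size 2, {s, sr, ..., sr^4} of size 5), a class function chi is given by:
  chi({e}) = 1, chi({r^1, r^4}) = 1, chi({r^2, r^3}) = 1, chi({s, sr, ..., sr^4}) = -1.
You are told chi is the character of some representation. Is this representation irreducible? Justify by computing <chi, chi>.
Irreducible: <chi, chi> = 1.

Why: <chi, chi> = (1/|G|) sum_C |C| * |chi(C)|^2 = (1/10)[1*|1|^2 + 2*|1|^2 + 2*|1|^2 + 5*|-1|^2]
  = (1/10)[(1) + (2) + (2) + (5)] = 10/10 = 1.
A character is irreducible iff <chi, chi> = 1, so this representation is irreducible.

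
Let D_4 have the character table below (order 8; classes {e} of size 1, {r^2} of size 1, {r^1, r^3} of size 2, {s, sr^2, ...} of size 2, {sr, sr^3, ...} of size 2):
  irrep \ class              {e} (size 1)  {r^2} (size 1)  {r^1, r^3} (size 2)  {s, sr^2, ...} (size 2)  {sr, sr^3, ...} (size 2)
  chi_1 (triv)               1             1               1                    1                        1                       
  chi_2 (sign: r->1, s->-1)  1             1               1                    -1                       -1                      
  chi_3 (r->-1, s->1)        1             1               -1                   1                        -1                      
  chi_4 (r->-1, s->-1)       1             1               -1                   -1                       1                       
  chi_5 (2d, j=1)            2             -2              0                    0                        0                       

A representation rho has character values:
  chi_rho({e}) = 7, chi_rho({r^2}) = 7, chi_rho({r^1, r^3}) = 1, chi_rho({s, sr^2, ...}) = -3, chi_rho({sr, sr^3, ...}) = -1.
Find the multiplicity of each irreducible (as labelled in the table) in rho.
Multiplicities: chi_1: 1, chi_2: 3, chi_3: 1, chi_4: 2, chi_5: 0.

Reasoning: Use <chi_rho, chi> = (1/|G|) sum_C |C| * chi_rho(C) * conj(chi(C)) with |G| = 8 for each irreducible chi in the table:
  <chi_rho, chi_1> = (1/8)[1*(7)*conj(1) + 1*(7)*conj(1) + 2*(1)*conj(1) + 2*(-3)*conj(1) + 2*(-1)*conj(1)]
      = (1/8)[(7) + (7) + (2) + (-6) + (-2)] = 8/8 = 1
  <chi_rho, chi_2> = (1/8)[1*(7)*conj(1) + 1*(7)*conj(1) + 2*(1)*conj(1) + 2*(-3)*conj(-1) + 2*(-1)*conj(-1)]
      = (1/8)[(7) + (7) + (2) + (6) + (2)] = 24/8 = 3
  <chi_rho, chi_3> = (1/8)[1*(7)*conj(1) + 1*(7)*conj(1) + 2*(1)*conj(-1) + 2*(-3)*conj(1) + 2*(-1)*conj(-1)]
      = (1/8)[(7) + (7) + (-2) + (-6) + (2)] = 8/8 = 1
  <chi_rho, chi_4> = (1/8)[1*(7)*conj(1) + 1*(7)*conj(1) + 2*(1)*conj(-1) + 2*(-3)*conj(-1) + 2*(-1)*conj(1)]
      = (1/8)[(7) + (7) + (-2) + (6) + (-2)] = 16/8 = 2
  <chi_rho, chi_5> = (1/8)[1*(7)*conj(2) + 1*(7)*conj(-2) + 2*(1)*conj(0) + 2*(-3)*conj(0) + 2*(-1)*conj(0)]
      = (1/8)[(14) + (-14) + (0) + (0) + (0)] = 0/8 = 0
Dimension check: dim(rho) = sum (mult * dim) = 1*1 + 3*1 + 1*1 + 2*1 + 0*2 = 7 = chi_rho(e) = 7.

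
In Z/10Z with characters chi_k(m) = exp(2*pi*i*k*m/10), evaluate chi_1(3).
chi_1(3) = zeta_10^3 = exp(3*I*pi/5)

Reasoning: chi_1(3) = zeta_10^(1*3) = zeta_10^3. Since zeta_10^10 = 1, this equals zeta_10^3 = exp(2*pi*i*3/10) = exp(3*I*pi/5).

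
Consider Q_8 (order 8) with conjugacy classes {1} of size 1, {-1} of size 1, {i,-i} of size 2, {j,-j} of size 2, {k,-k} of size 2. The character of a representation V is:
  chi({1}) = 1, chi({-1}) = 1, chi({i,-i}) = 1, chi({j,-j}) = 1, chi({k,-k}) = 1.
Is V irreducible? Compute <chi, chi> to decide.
Irreducible: <chi, chi> = 1.

Solution. <chi, chi> = (1/|G|) sum_C |C| * |chi(C)|^2 = (1/8)[1*|1|^2 + 1*|1|^2 + 2*|1|^2 + 2*|1|^2 + 2*|1|^2]
  = (1/8)[(1) + (1) + (2) + (2) + (2)] = 8/8 = 1.
A character is irreducible iff <chi, chi> = 1, so this representation is irreducible.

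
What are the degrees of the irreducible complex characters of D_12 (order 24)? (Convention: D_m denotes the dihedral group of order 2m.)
Dimensions: 1, 1, 1, 1, 2, 2, 2, 2, 2

Proof sketch: There are 9 irreducibles (= number of conjugacy classes). Their dimensions d_i satisfy sum d_i^2 = |G| = 24: 1 + 1 + 1 + 1 + 4 + 4 + 4 + 4 + 4 = 24.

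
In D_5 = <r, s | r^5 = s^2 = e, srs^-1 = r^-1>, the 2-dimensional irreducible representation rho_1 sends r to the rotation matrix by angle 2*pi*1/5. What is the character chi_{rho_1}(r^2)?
chi_{rho_1}(r^2) = 2*cos(2*pi*1*2/5) = -sqrt(5)/2 - 1/2

Solution. rho_1(r^2) is rotation by angle 2*pi*1*2/5, whose trace is 2*cos(2*pi*1*2/5) = -sqrt(5)/2 - 1/2.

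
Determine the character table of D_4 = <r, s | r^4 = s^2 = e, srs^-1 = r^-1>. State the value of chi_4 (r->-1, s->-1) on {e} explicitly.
Conjugacy classes: {e} of size 1, {r^2} of size 1, {r^1, r^3} of size 2, {s, sr^2, ...} of size 2, {sr, sr^3, ...} of size 2.
Character table:
  irrep \ class              {e} (size 1)  {r^2} (size 1)  {r^1, r^3} (size 2)  {s, sr^2, ...} (size 2)  {sr, sr^3, ...} (size 2)
  chi_1 (triv)               1             1               1                    1                        1                       
  chi_2 (sign: r->1, s->-1)  1             1               1                    -1                       -1                      
  chi_3 (r->-1, s->1)        1             1               -1                   1                        -1                      
  chi_4 (r->-1, s->-1)       1             1               -1                   -1                       1                       
  chi_5 (2d, j=1)            2             -2              0                    0                        0                       

Spot check: chi_4 (r->-1, s->-1) on {e} = 1.

Solution. D_4 has order 2*4 = 8 with 5 conjugacy classes, hence 5 irreducibles. Sum of squared dims 1 + 1 + 1 + 1 + 4 = 8 = |G|. Linear characters come from the abelianisation; the 2-dimensional irreps have character r^k -> 2*cos(2*pi*j*k/4), reflections -> 0.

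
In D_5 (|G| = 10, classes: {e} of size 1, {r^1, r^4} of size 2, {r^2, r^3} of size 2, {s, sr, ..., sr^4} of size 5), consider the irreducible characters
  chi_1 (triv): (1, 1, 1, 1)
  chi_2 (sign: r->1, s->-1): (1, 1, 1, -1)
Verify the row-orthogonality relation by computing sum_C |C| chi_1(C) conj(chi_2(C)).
Sum = 0; so <chi_1, chi_2> = 0 (distinct irreducibles are orthogonal).

Reasoning: Compute term by term over conjugacy classes (|C| * chi_1(C) * conj(chi_2(C))):
  1*(1)*conj(1) + 2*(1)*conj(1) + 2*(1)*conj(1) + 5*(1)*conj(-1)
  = (1) + (2) + (2) + (-5)
  = 0.
Dividing by |G| = 10 gives 0/10 = 0, matching the row-orthogonality relation <chi_1, chi_2> = [chi_1 = chi_2].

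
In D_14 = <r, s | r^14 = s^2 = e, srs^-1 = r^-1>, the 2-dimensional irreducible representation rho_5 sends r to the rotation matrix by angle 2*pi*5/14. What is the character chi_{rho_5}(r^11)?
chi_{rho_5}(r^11) = 2*cos(2*pi*5*11/14) = 2*cos(pi/7)

Argument: rho_5(r^11) is rotation by angle 2*pi*5*11/14, whose trace is 2*cos(2*pi*5*11/14) = 2*cos(pi/7).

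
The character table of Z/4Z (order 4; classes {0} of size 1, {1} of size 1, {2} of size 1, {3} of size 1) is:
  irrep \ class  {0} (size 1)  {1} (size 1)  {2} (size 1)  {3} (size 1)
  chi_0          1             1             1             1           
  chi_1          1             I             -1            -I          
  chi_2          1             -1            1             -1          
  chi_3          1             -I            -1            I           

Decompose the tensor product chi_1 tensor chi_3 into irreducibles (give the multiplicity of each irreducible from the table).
chi_1 tensor chi_3 = chi_0 (all other irreducibles have multiplicity 0).

Proof sketch: The character of a tensor product is the pointwise product (chi_1 * chi_3)(C) = chi_1(C) * chi_3(C):
  {0}: (1)*(1), {1}: (I)*(-I), {2}: (-1)*(-1), {3}: (-I)*(I)
so (chi_1 * chi_3) takes values
  {0} -> 1, {1} -> 1, {2} -> 1, {3} -> 1.
Now take the inner product of this character with each irreducible chi from the table, <chi_1*chi_3, chi> = (1/4) sum_C |C| (chi_1*chi_3)(C) conj(chi(C)):
  <chi_1*chi_3, chi_0> = (1/4)[1*(1)*conj(1) + 1*(1)*conj(1) + 1*(1)*conj(1) + 1*(1)*conj(1)]
      = (1/4)[(1) + (1) + (1) + (1)] = 4/4 = 1
  <chi_1*chi_3, chi_1> = (1/4)[1*(1)*conj(1) + 1*(1)*conj(I) + 1*(1)*conj(-1) + 1*(1)*conj(-I)]
      = (1/4)[(1) + (-I) + (-1) + (I)] = 0/4 = 0
  <chi_1*chi_3, chi_2> = (1/4)[1*(1)*conj(1) + 1*(1)*conj(-1) + 1*(1)*conj(1) + 1*(1)*conj(-1)]
      = (1/4)[(1) + (-1) + (1) + (-1)] = 0/4 = 0
  <chi_1*chi_3, chi_3> = (1/4)[1*(1)*conj(1) + 1*(1)*conj(-I) + 1*(1)*conj(-1) + 1*(1)*conj(I)]
      = (1/4)[(1) + (I) + (-1) + (-I)] = 0/4 = 0
(Exp terms are combined using exp(i*s)*conj(exp(i*t)) = exp(i*(s-t)), and sums of them are collapsed using the identity that for every m > 1 the m distinct m-th roots of unity sum to 0, e.g. 1 + exp(2*I*pi/3) + exp(-2*I*pi/3) = 0.)
Hence the multiplicities are chi_0: 1. Dimension check: dim(chi_1)*dim(chi_3) = 1*1 = 1 and sum (mult * dim) = 1*1 = 1.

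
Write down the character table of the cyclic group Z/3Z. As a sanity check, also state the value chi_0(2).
Character table of Z/3Z (irreps indexed chi_0,...,chi_2 with chi_k(m) = zeta_3^(k*m), zeta_3 = exp(2*pi*i/3)):
  irrep \ class  {0} (size 1)  {1} (size 1)    {2} (size 1)  
  chi_0          1             1               1             
  chi_1          1             exp(2*I*pi/3)   exp(-2*I*pi/3)
  chi_2          1             exp(-2*I*pi/3)  exp(2*I*pi/3) 

Spot check: chi_0(2) = zeta_3^(0*2) = zeta_3^0 = 1.

Argument: Z/3Z is abelian, so all 3 irreducible complex representations are 1-dimensional. They are given by chi_k(m) = zeta_3^(k*m) for k = 0,...,2. Row orthogonality: sum_m chi_k(m) conj(chi_l(m)) = 3 * [k = l].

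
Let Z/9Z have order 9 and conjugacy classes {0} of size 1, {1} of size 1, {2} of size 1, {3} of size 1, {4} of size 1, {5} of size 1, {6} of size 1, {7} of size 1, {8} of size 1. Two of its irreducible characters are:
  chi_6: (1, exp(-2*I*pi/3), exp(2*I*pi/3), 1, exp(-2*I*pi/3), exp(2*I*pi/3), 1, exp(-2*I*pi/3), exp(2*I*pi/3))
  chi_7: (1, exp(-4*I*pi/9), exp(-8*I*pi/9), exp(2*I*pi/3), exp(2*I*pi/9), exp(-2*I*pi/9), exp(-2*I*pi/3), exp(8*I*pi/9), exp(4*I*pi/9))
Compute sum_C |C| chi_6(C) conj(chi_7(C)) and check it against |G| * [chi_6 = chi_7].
Sum = 0; so <chi_6, chi_7> = 0 (distinct irreducibles are orthogonal).

Explanation: Compute term by term over conjugacy classes (|C| * chi_6(C) * conj(chi_7(C))):
  1*(1)*conj(1) + 1*(exp(-2*I*pi/3))*conj(exp(-4*I*pi/9)) + 1*(exp(2*I*pi/3))*conj(exp(-8*I*pi/9)) + 1*(1)*conj(exp(2*I*pi/3)) + 1*(exp(-2*I*pi/3))*conj(exp(2*I*pi/9)) + 1*(exp(2*I*pi/3))*conj(exp(-2*I*pi/9)) + 1*(1)*conj(exp(-2*I*pi/3)) + 1*(exp(-2*I*pi/3))*conj(exp(8*I*pi/9)) + 1*(exp(2*I*pi/3))*conj(exp(4*I*pi/9))
  = (1) + (exp(-2*I*pi/9)) + (exp(-4*I*pi/9)) + (exp(-2*I*pi/3)) + (exp(-8*I*pi/9)) + (exp(8*I*pi/9)) + (exp(2*I*pi/3)) + (exp(4*I*pi/9)) + (exp(2*I*pi/9))
  = 0.
(Exp terms are combined using exp(i*s)*conj(exp(i*t)) = exp(i*(s-t)), and sums of them are collapsed using the identity that for every m > 1 the m distinct m-th roots of unity sum to 0, e.g. 1 + exp(2*I*pi/3) + exp(-2*I*pi/3) = 0.)
Dividing by |G| = 9 gives 0/9 = 0, matching the row-orthogonality relation <chi_6, chi_7> = [chi_6 = chi_7].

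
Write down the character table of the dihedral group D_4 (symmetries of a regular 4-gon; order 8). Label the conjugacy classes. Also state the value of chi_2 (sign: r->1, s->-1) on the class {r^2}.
Conjugacy classes: {e} of size 1, {r^2} of size 1, {r^1, r^3} of size 2, {s, sr^2, ...} of size 2, {sr, sr^3, ...} of size 2.
Character table:
  irrep \ class              {e} (size 1)  {r^2} (size 1)  {r^1, r^3} (size 2)  {s, sr^2, ...} (size 2)  {sr, sr^3, ...} (size 2)
  chi_1 (triv)               1             1               1                    1                        1                       
  chi_2 (sign: r->1, s->-1)  1             1               1                    -1                       -1                      
  chi_3 (r->-1, s->1)        1             1               -1                   1                        -1                      
  chi_4 (r->-1, s->-1)       1             1               -1                   -1                       1                       
  chi_5 (2d, j=1)            2             -2              0                    0                        0                       

Spot check: chi_2 (sign: r->1, s->-1) on {r^2} = 1.

Details: D_4 has order 2*4 = 8 with 5 conjugacy classes, hence 5 irreducibles. Sum of squared dims 1 + 1 + 1 + 1 + 4 = 8 = |G|. Linear characters come from the abelianisation; the 2-dimensional irreps have character r^k -> 2*cos(2*pi*j*k/4), reflections -> 0.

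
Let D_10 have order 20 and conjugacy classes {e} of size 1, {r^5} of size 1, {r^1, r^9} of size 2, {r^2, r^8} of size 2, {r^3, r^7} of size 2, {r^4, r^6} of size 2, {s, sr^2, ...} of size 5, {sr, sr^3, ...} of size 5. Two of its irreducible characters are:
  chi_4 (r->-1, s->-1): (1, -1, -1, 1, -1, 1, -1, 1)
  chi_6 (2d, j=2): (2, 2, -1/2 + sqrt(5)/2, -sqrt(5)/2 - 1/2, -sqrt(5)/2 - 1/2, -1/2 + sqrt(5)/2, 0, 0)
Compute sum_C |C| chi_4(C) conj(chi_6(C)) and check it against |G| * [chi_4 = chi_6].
Sum = 0; so <chi_4, chi_6> = 0 (distinct irreducibles are orthogonal).

Argument: Compute term by term over conjugacy classes (|C| * chi_4(C) * conj(chi_6(C))):
  1*(1)*conj(2) + 1*(-1)*conj(2) + 2*(-1)*conj(-1/2 + sqrt(5)/2) + 2*(1)*conj(-sqrt(5)/2 - 1/2) + 2*(-1)*conj(-sqrt(5)/2 - 1/2) + 2*(1)*conj(-1/2 + sqrt(5)/2) + 5*(-1)*conj(0) + 5*(1)*conj(0)
  = (2) + (-2) + (1 - sqrt(5)) + (-sqrt(5) - 1) + (1 + sqrt(5)) + (-1 + sqrt(5)) + (0) + (0)
  = 0.
Dividing by |G| = 20 gives 0/20 = 0, matching the row-orthogonality relation <chi_4, chi_6> = [chi_4 = chi_6].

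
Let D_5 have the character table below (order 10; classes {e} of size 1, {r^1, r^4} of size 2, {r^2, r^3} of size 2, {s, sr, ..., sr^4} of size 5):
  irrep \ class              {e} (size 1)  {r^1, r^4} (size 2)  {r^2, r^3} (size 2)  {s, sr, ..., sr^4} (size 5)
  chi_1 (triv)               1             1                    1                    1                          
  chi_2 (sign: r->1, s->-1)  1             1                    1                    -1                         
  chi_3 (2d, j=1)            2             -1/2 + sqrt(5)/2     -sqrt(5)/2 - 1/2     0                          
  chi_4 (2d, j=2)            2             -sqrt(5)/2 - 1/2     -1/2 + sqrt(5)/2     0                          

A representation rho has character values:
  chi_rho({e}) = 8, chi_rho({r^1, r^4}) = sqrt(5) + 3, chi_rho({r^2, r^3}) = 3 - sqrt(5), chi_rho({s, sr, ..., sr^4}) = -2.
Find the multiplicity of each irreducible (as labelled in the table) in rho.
Multiplicities: chi_1: 1, chi_2: 3, chi_3: 2, chi_4: 0.

Justification: Use <chi_rho, chi> = (1/|G|) sum_C |C| * chi_rho(C) * conj(chi(C)) with |G| = 10 for each irreducible chi in the table:
  <chi_rho, chi_1> = (1/10)[1*(8)*conj(1) + 2*(sqrt(5) + 3)*conj(1) + 2*(3 - sqrt(5))*conj(1) + 5*(-2)*conj(1)]
      = (1/10)[(8) + (2*sqrt(5) + 6) + (6 - 2*sqrt(5)) + (-10)] = 10/10 = 1
  <chi_rho, chi_2> = (1/10)[1*(8)*conj(1) + 2*(sqrt(5) + 3)*conj(1) + 2*(3 - sqrt(5))*conj(1) + 5*(-2)*conj(-1)]
      = (1/10)[(8) + (2*sqrt(5) + 6) + (6 - 2*sqrt(5)) + (10)] = 30/10 = 3
  <chi_rho, chi_3> = (1/10)[1*(8)*conj(2) + 2*(sqrt(5) + 3)*conj(-1/2 + sqrt(5)/2) + 2*(3 - sqrt(5))*conj(-sqrt(5)/2 - 1/2) + 5*(-2)*conj(0)]
      = (1/10)[(16) + (2 + 2*sqrt(5)) + (2 - 2*sqrt(5)) + (0)] = 20/10 = 2
  <chi_rho, chi_4> = (1/10)[1*(8)*conj(2) + 2*(sqrt(5) + 3)*conj(-sqrt(5)/2 - 1/2) + 2*(3 - sqrt(5))*conj(-1/2 + sqrt(5)/2) + 5*(-2)*conj(0)]
      = (1/10)[(16) + (-4*sqrt(5) - 8) + (-8 + 4*sqrt(5)) + (0)] = 0/10 = 0
Dimension check: dim(rho) = sum (mult * dim) = 1*1 + 3*1 + 2*2 + 0*2 = 8 = chi_rho(e) = 8.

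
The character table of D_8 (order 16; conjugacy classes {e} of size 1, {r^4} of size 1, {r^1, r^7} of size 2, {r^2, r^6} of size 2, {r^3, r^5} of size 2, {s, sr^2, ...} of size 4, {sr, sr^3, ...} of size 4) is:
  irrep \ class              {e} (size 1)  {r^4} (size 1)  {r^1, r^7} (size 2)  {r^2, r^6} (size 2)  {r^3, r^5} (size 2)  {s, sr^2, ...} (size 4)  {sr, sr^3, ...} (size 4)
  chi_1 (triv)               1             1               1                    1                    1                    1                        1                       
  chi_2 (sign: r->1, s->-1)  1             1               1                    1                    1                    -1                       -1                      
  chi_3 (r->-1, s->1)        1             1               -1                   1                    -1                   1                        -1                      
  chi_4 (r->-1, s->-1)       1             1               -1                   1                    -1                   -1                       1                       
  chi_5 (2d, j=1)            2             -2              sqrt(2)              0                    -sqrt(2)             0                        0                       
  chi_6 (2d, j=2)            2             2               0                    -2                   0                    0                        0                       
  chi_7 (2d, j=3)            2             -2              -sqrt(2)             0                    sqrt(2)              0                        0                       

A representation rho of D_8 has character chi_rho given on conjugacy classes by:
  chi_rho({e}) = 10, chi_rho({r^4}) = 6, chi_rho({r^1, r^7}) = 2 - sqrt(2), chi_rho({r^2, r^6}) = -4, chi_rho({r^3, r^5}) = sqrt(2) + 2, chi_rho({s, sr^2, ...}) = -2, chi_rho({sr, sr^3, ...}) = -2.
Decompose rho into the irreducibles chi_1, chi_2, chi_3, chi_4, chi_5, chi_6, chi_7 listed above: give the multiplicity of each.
Multiplicities: chi_1: 0, chi_2: 2, chi_3: 0, chi_4: 0, chi_5: 0, chi_6: 3, chi_7: 1.

Justification: Use <chi_rho, chi> = (1/|G|) sum_C |C| * chi_rho(C) * conj(chi(C)) with |G| = 16 for each irreducible chi in the table:
  <chi_rho, chi_1> = (1/16)[1*(10)*conj(1) + 1*(6)*conj(1) + 2*(2 - sqrt(2))*conj(1) + 2*(-4)*conj(1) + 2*(sqrt(2) + 2)*conj(1) + 4*(-2)*conj(1) + 4*(-2)*conj(1)]
      = (1/16)[(10) + (6) + (4 - 2*sqrt(2)) + (-8) + (2*sqrt(2) + 4) + (-8) + (-8)] = 0/16 = 0
  <chi_rho, chi_2> = (1/16)[1*(10)*conj(1) + 1*(6)*conj(1) + 2*(2 - sqrt(2))*conj(1) + 2*(-4)*conj(1) + 2*(sqrt(2) + 2)*conj(1) + 4*(-2)*conj(-1) + 4*(-2)*conj(-1)]
      = (1/16)[(10) + (6) + (4 - 2*sqrt(2)) + (-8) + (2*sqrt(2) + 4) + (8) + (8)] = 32/16 = 2
  <chi_rho, chi_3> = (1/16)[1*(10)*conj(1) + 1*(6)*conj(1) + 2*(2 - sqrt(2))*conj(-1) + 2*(-4)*conj(1) + 2*(sqrt(2) + 2)*conj(-1) + 4*(-2)*conj(1) + 4*(-2)*conj(-1)]
      = (1/16)[(10) + (6) + (-4 + 2*sqrt(2)) + (-8) + (-4 - 2*sqrt(2)) + (-8) + (8)] = 0/16 = 0
  <chi_rho, chi_4> = (1/16)[1*(10)*conj(1) + 1*(6)*conj(1) + 2*(2 - sqrt(2))*conj(-1) + 2*(-4)*conj(1) + 2*(sqrt(2) + 2)*conj(-1) + 4*(-2)*conj(-1) + 4*(-2)*conj(1)]
      = (1/16)[(10) + (6) + (-4 + 2*sqrt(2)) + (-8) + (-4 - 2*sqrt(2)) + (8) + (-8)] = 0/16 = 0
  <chi_rho, chi_5> = (1/16)[1*(10)*conj(2) + 1*(6)*conj(-2) + 2*(2 - sqrt(2))*conj(sqrt(2)) + 2*(-4)*conj(0) + 2*(sqrt(2) + 2)*conj(-sqrt(2)) + 4*(-2)*conj(0) + 4*(-2)*conj(0)]
      = (1/16)[(20) + (-12) + (-4 + 4*sqrt(2)) + (0) + (-4*sqrt(2) - 4) + (0) + (0)] = 0/16 = 0
  <chi_rho, chi_6> = (1/16)[1*(10)*conj(2) + 1*(6)*conj(2) + 2*(2 - sqrt(2))*conj(0) + 2*(-4)*conj(-2) + 2*(sqrt(2) + 2)*conj(0) + 4*(-2)*conj(0) + 4*(-2)*conj(0)]
      = (1/16)[(20) + (12) + (0) + (16) + (0) + (0) + (0)] = 48/16 = 3
  <chi_rho, chi_7> = (1/16)[1*(10)*conj(2) + 1*(6)*conj(-2) + 2*(2 - sqrt(2))*conj(-sqrt(2)) + 2*(-4)*conj(0) + 2*(sqrt(2) + 2)*conj(sqrt(2)) + 4*(-2)*conj(0) + 4*(-2)*conj(0)]
      = (1/16)[(20) + (-12) + (4 - 4*sqrt(2)) + (0) + (4 + 4*sqrt(2)) + (0) + (0)] = 16/16 = 1
Dimension check: dim(rho) = sum (mult * dim) = 0*1 + 2*1 + 0*1 + 0*1 + 0*2 + 3*2 + 1*2 = 10 = chi_rho(e) = 10.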